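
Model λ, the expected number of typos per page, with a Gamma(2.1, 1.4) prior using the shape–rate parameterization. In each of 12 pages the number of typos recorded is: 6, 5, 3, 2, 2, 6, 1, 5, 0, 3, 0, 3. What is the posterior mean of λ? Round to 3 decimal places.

Posterior mean ≈ 2.843

Total count ∑xᵢ = 36 over n = 12 pages.
Gamma is conjugate to the Poisson likelihood: posterior is Gamma(shape = 2.1+36 = 38.1, rate = 1.4+12 = 13.4).
Posterior mean = shape/rate = 38.1/13.4 = 2.843.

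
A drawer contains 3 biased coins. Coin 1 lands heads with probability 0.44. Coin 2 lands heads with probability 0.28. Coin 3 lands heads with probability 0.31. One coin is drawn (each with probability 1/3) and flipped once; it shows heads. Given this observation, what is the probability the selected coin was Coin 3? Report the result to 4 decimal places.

P(heads|C1) = 0.44; P(heads|C2) = 0.28; P(heads|C3) = 0.31.
Prior × likelihood for each source: 0.333333·0.44=0.1467, 0.333333·0.28=0.09333, 0.333333·0.31=0.1033. Summing gives P(heads) = 0.34333.
P(Coin 3 | heads) = 0.1033 / 0.34333 = 0.3010.

Posterior probability ≈ 0.3010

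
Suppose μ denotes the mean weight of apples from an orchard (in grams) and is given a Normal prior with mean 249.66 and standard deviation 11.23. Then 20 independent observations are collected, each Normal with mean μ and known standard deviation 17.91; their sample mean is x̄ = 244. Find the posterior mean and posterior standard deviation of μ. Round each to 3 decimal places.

With known σ, the Normal prior is conjugate. Weight on the data is w = (n/σ²)/(n/σ² + 1/τ₀²) = 0.0623503/(0.0623503+0.00792940) = 0.88717.
Posterior mean = w·x̄ + (1−w)·μ₀ = 0.88717·244 + 0.11283·249.66 = 244.639. Posterior variance = 1/(0.0623503+0.00792940) = 14.2289, so SD = 3.772.

Posterior mean ≈ 244.639; posterior SD ≈ 3.772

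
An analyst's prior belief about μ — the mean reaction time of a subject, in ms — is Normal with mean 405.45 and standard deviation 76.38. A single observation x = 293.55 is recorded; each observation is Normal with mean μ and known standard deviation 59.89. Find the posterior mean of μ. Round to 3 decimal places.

Posterior mean ≈ 336.154

Prior precision 1/τ₀² = 1/76.38² = 0.00017141; data precision n/σ² = 1/59.89² = 0.00027880.
Posterior precision = 0.00017141 + 0.00027880 = 0.00045021.
Posterior mean = (0.00017141·405.45 + 0.00027880·293.55) / 0.00045021 = 336.154.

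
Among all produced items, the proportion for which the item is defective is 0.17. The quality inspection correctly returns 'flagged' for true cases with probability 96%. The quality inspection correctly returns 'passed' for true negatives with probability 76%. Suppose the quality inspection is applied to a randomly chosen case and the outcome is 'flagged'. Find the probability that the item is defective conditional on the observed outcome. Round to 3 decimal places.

P(H | E) ≈ 0.450

Let H be the event that the item is defective. P(H) = 0.17, so P(¬H) = 0.83. With E the 'flagged' result, P(E|H) = 0.96 and P(E|¬H) = 0.24.
P(E) = 0.96·0.17 + 0.24·0.83 = 0.16320 + 0.19920 = 0.36240.
By Bayes' theorem, P(H|E) = 0.16320 / 0.36240 = 0.450.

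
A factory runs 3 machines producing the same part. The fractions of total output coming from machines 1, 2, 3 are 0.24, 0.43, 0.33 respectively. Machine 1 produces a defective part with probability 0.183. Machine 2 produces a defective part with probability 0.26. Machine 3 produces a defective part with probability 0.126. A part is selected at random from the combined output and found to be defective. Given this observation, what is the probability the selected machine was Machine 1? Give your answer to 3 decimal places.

Posterior probability ≈ 0.223

P(defective|M1) = 0.183; P(defective|M2) = 0.26; P(defective|M3) = 0.126.
Prior × likelihood for each source: 0.24·0.183=0.04392, 0.43·0.26=0.1118, 0.33·0.126=0.04158. Summing gives P(defective) = 0.19730.
P(Machine 1 | defective) = 0.04392 / 0.19730 = 0.223.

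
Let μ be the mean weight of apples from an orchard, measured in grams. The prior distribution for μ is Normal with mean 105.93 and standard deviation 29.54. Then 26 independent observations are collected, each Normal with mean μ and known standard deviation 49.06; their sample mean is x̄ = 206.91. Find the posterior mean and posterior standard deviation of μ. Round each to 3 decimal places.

With known σ, the Normal prior is conjugate. Weight on the data is w = (n/σ²)/(n/σ² + 1/τ₀²) = 0.0108024/(0.0108024+0.00114599) = 0.90409.
Posterior mean = w·x̄ + (1−w)·μ₀ = 0.90409·206.91 + 0.095912·105.93 = 197.225. Posterior variance = 1/(0.0108024+0.00114599) = 83.6937, so SD = 9.148.

Posterior mean ≈ 197.225; posterior SD ≈ 9.148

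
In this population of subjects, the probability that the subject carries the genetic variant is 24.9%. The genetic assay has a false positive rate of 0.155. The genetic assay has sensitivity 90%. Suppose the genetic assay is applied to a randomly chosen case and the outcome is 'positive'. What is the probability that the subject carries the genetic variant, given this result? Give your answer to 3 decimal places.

Let H be the event that the subject carries the genetic variant. P(H) = 0.249, so P(¬H) = 0.751. With E the 'positive' result, P(E|H) = 0.9 and P(E|¬H) = 0.155.
P(E) = 0.9·0.249 + 0.155·0.751 = 0.22410 + 0.11640 = 0.34051.
By Bayes' theorem, P(H|E) = 0.22410 / 0.34051 = 0.658.

P(H | E) ≈ 0.658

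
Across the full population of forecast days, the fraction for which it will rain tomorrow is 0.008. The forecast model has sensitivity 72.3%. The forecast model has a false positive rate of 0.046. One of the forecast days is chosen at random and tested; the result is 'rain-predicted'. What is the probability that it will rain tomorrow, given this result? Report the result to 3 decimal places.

Write H for 'it will rain tomorrow'. Prior odds H:¬H = 0.008/0.992 = 0.0080645. For the 'rain-predicted' outcome, the likelihood ratio is 0.723/0.046 = 15.717.
Posterior odds = 0.0080645 × 15.717 = 0.12675, so P(H|E) = 0.12675/(1+0.12675) = 0.112.

P(H | E) ≈ 0.112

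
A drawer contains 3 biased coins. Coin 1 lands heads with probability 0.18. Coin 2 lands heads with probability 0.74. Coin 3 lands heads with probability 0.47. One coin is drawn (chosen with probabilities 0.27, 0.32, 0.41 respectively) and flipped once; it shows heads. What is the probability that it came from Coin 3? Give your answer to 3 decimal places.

Posterior probability ≈ 0.403

P(heads|C1) = 0.18; P(heads|C2) = 0.74; P(heads|C3) = 0.47.
Prior × likelihood for each source: 0.27·0.18=0.04860, 0.32·0.74=0.2368, 0.41·0.47=0.1927. Summing gives P(heads) = 0.47810.
P(Coin 3 | heads) = 0.1927 / 0.47810 = 0.403.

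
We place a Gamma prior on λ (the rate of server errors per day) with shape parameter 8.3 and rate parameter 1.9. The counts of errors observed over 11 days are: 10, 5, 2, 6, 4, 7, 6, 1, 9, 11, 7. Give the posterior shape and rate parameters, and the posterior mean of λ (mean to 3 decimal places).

The Poisson likelihood adds the total count to the shape and the number of exposure periods to the rate. Here ∑xᵢ = 68 and n = 11, so shape 8.3→76.3 and rate 1.9→12.9.
Posterior mean = shape/rate = 76.3/12.9 = 5.915.

Posterior: Gamma(shape=76.3, rate=12.9); mean ≈ 5.915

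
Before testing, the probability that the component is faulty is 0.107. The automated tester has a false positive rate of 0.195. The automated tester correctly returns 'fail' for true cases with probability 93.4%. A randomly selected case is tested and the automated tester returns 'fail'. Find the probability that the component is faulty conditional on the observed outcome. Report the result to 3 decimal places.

P(H | E) ≈ 0.365

Write H for 'the component is faulty'. Prior odds H:¬H = 0.107/0.893 = 0.11982. For the 'fail' outcome, the likelihood ratio is 0.934/0.195 = 4.7897.
Posterior odds = 0.11982 × 4.7897 = 0.57391, so P(H|E) = 0.57391/(1+0.57391) = 0.365.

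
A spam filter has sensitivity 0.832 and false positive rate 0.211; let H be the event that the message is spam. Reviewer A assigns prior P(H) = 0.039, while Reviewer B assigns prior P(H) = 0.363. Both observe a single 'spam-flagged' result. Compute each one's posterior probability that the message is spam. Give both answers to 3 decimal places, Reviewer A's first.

The likelihood ratio for a 'spam-flagged' result is 0.832/0.211 = 3.9431.
Reviewer A: prior odds 0.039/0.961 = 0.040583; posterior odds 0.16002; posterior probability 0.138.
Reviewer B: prior odds 0.363/0.637 = 0.56986; posterior odds 2.2470; posterior probability 0.692.

Reviewer A: 0.138; Reviewer B: 0.692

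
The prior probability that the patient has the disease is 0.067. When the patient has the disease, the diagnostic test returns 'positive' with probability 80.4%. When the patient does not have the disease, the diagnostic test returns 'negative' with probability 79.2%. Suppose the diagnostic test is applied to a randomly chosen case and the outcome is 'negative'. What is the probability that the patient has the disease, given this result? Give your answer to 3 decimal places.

P(H | E) ≈ 0.017

Let H be the event that the patient has the disease. P(H) = 0.067, so P(¬H) = 0.933. With E the 'negative' result, P(E|H) = 0.196 and P(E|¬H) = 0.792.
P(E) = 0.196·0.067 + 0.792·0.933 = 0.013132 + 0.73894 = 0.75207.
By Bayes' theorem, P(H|E) = 0.013132 / 0.75207 = 0.017.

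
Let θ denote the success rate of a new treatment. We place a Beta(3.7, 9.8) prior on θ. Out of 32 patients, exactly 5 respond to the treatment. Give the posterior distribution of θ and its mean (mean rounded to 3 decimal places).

Posterior: Beta(8.7, 36.8); mean ≈ 0.191

The binomial likelihood is conjugate to the Beta prior: with 5 successes and 27 failures, the posterior is Beta(3.7+5, 9.8+27) = Beta(8.7, 36.8).
E[θ | data] = 8.7/(8.7+36.8) = 0.191.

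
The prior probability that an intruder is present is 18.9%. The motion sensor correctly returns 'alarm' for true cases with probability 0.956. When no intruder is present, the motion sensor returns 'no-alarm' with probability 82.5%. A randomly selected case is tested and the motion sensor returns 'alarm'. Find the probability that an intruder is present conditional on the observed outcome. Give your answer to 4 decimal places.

Let H be the event that an intruder is present. P(H) = 0.189, so P(¬H) = 0.811. With E the 'alarm' result, P(E|H) = 0.956 and P(E|¬H) = 0.175.
P(E) = 0.956·0.189 + 0.175·0.811 = 0.18068 + 0.14192 = 0.32261.
By Bayes' theorem, P(H|E) = 0.18068 / 0.32261 = 0.5601.

P(H | E) ≈ 0.5601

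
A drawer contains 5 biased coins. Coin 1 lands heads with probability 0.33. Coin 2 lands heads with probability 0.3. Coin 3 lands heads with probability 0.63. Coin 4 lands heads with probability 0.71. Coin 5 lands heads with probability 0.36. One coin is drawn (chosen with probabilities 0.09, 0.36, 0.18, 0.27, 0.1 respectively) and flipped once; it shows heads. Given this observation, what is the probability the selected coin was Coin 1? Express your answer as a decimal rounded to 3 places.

Posterior probability ≈ 0.062

P(heads|C1) = 0.33; P(heads|C2) = 0.3; P(heads|C3) = 0.63; P(heads|C4) = 0.71; P(heads|C5) = 0.36.
Prior × likelihood for each source: 0.09·0.33=0.02970, 0.36·0.3=0.1080, 0.18·0.63=0.1134, 0.27·0.71=0.1917, 0.1·0.36=0.03600. Summing gives P(heads) = 0.47880.
P(Coin 1 | heads) = 0.02970 / 0.47880 = 0.062.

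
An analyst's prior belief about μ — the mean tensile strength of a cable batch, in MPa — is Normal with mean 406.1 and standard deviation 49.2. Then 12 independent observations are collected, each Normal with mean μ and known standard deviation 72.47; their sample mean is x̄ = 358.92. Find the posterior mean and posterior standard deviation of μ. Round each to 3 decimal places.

With known σ, the Normal prior is conjugate. Weight on the data is w = (n/σ²)/(n/σ² + 1/τ₀²) = 0.00228489/(0.00228489+0.00041311) = 0.84688.
Posterior mean = w·x̄ + (1−w)·μ₀ = 0.84688·358.92 + 0.15312·406.1 = 366.144. Posterior variance = 1/(0.00228489+0.00041311) = 370.645, so SD = 19.252.

Posterior mean ≈ 366.144; posterior SD ≈ 19.252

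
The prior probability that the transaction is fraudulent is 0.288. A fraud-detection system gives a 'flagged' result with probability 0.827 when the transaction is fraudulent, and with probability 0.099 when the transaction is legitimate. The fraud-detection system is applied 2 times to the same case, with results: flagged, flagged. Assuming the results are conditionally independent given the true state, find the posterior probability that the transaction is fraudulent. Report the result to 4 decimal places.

Posterior P(H) ≈ 0.9658

With H the event that the transaction is fraudulent, the joint likelihood of the observed sequence is P(data|H) = 0.827·0.827 = 0.68393 and P(data|¬H) = 0.099·0.099 = 0.0098010.
Bayes: P(H|data) = 0.288·0.68393 / (0.288·0.68393 + 0.712·0.0098010) = 0.19697/0.20395 = 0.9658.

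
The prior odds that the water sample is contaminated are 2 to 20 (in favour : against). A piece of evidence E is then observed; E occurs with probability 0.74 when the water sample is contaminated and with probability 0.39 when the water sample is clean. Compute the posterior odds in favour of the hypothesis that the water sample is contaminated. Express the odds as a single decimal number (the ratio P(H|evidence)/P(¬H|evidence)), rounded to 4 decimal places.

Prior odds = 2/20 = 0.10000.
Likelihood ratio for E = 0.74/0.39 = 1.8974.
Posterior odds = prior odds × LR = 0.18974.

Posterior odds ≈ 0.1897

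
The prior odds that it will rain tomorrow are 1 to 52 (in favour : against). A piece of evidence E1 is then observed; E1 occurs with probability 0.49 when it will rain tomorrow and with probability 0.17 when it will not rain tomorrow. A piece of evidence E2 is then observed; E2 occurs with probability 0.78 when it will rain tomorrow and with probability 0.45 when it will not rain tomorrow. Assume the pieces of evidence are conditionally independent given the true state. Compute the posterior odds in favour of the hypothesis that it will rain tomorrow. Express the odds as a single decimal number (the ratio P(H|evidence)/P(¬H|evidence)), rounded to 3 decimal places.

Prior odds = 1/52 = 0.019231. In log-odds, ln(0.019231) = -3.9512.
Add log likelihood ratios: ln(2.8824) + ln(1.7333) = 1.6087.
Posterior log-odds = -2.3426, so posterior odds = exp(-2.3426) = 0.096078.

Posterior odds ≈ 0.096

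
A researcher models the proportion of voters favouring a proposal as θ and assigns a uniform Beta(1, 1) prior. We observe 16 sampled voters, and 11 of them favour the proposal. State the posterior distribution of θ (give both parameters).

Observing 11 successes and 5 failures updates Beta(1, 1) by adding the success and failure counts to the two shape parameters: α = 1+11 = 12, β = 1+5 = 6.

Posterior: Beta(12, 6)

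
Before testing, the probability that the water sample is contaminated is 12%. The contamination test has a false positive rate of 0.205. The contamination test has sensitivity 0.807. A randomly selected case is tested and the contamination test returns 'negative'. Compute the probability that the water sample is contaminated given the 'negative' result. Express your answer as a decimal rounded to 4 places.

P(H | E) ≈ 0.0320

Let H be the event that the water sample is contaminated. P(H) = 0.12, so P(¬H) = 0.88. With E the 'negative' result, P(E|H) = 0.193 and P(E|¬H) = 0.795.
P(E) = 0.193·0.12 + 0.795·0.88 = 0.023160 + 0.69960 = 0.72276.
By Bayes' theorem, P(H|E) = 0.023160 / 0.72276 = 0.0320.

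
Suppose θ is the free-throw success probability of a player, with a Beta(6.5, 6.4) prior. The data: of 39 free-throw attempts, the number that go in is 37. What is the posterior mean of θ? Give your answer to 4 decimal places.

Observing 37 successes and 2 failures updates Beta(6.5, 6.4) by adding the success and failure counts to the two shape parameters: α = 6.5+37 = 43.5, β = 6.4+2 = 8.4.
Posterior mean = α/(α+β) = 43.5/51.9 = 0.8382.

Posterior mean ≈ 0.8382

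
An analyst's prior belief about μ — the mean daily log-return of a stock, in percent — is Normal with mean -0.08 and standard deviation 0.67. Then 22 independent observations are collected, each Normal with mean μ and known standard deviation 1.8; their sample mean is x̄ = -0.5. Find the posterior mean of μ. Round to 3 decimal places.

Posterior mean ≈ -0.396

Prior precision 1/τ₀² = 1/0.67² = 2.22767; data precision n/σ² = 22/1.8² = 6.79012.
Posterior precision = 2.22767 + 6.79012 = 9.01779.
Posterior mean = (2.22767·-0.08 + 6.79012·-0.5) / 9.01779 = -0.396.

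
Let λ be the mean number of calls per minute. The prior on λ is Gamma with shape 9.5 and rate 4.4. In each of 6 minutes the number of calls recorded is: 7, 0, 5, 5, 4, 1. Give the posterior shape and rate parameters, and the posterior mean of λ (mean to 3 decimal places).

Posterior: Gamma(shape=31.5, rate=10.4); mean ≈ 3.029

The Poisson likelihood adds the total count to the shape and the number of exposure periods to the rate. Here ∑xᵢ = 22 and n = 6, so shape 9.5→31.5 and rate 4.4→10.4.
E[λ | data] = 31.5/10.4 = 3.029.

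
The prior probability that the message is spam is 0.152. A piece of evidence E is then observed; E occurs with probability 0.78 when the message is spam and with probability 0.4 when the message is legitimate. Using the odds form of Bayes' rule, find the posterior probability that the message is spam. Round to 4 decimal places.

Posterior probability ≈ 0.2590

Prior odds = 0.152/(1−0.152) = 0.17925. In log-odds, ln(0.17925) = -1.7190.
Add log likelihood ratio: ln(1.9500) = 0.66783.
Posterior log-odds = -1.0512, so posterior odds = exp(-1.0512) = 0.34953. Converting, P(H|E) = 0.34953/1.3495 = 0.2590.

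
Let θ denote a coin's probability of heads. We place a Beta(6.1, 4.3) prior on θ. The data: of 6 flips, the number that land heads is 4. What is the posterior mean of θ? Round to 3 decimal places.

Posterior mean ≈ 0.616

The binomial likelihood is conjugate to the Beta prior: with 4 successes and 2 failures, the posterior is Beta(6.1+4, 4.3+2) = Beta(10.1, 6.3).
Posterior mean = α/(α+β) = 10.1/16.4 = 0.616.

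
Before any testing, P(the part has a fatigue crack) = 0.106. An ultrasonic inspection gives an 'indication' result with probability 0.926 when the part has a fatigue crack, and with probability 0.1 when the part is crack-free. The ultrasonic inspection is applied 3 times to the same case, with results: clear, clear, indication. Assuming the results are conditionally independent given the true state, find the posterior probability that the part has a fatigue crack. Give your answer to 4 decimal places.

Posterior P(H) ≈ 0.0074

Let H be the event that the part has a fatigue crack; start with P(H) = 0.106. P('indication'|H) = 0.926, P('indication'|¬H) = 0.1.
Update on result 1 ('clear'): P(H) ← 0.074·0.1060 / (0.074·0.1060 + 0.9·0.8940) = 0.0078440/0.81244 = 0.0097.
Update on result 2 ('clear'): P(H) ← 0.074·0.0097 / (0.074·0.0097 + 0.9·0.9903) = 0.00071446/0.89203 = 0.0008.
Update on result 3 ('indication'): P(H) ← 0.926·0.0008 / (0.926·0.0008 + 0.1·0.9992) = 0.00074167/0.10066 = 0.0074.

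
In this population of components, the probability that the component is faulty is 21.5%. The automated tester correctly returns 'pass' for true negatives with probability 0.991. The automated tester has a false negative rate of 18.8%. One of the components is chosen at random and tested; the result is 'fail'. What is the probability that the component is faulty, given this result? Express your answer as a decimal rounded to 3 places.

P(H | E) ≈ 0.961

Write H for 'the component is faulty'. Prior odds H:¬H = 0.215/0.785 = 0.27389. For the 'fail' outcome, the likelihood ratio is 0.812/0.009 = 90.222.
Posterior odds = 0.27389 × 90.222 = 24.711, so P(H|E) = 24.711/(1+24.711) = 0.961.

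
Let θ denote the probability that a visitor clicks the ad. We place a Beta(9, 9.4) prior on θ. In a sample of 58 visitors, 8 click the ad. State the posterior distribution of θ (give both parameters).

Posterior: Beta(17, 59.4)

The binomial likelihood is conjugate to the Beta prior: with 8 successes and 50 failures, the posterior is Beta(9+8, 9.4+50) = Beta(17, 59.4).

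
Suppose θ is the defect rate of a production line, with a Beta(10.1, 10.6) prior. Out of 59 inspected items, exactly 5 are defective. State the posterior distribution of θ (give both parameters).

Posterior: Beta(15.1, 64.6)

The binomial likelihood is conjugate to the Beta prior: with 5 successes and 54 failures, the posterior is Beta(10.1+5, 10.6+54) = Beta(15.1, 64.6).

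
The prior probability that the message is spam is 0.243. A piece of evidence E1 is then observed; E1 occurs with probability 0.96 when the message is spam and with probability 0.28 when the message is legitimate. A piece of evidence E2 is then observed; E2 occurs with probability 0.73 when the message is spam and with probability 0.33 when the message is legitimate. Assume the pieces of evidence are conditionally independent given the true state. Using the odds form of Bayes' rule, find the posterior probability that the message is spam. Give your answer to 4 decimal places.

Prior odds = 0.243/(1−0.243) = 0.32100.
Likelihood ratio for E1 = 0.96/0.28 = 3.4286.
Likelihood ratio for E2 = 0.73/0.33 = 2.2121.
Posterior odds = prior odds × LR₁ × LR₂ = 2.4346.
Posterior probability = odds/(1+odds) = 2.4346/3.4346 = 0.7088.

Posterior probability ≈ 0.7088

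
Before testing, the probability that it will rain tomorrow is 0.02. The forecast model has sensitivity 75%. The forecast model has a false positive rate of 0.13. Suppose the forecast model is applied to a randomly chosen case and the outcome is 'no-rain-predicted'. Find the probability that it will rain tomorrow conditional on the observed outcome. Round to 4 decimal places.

P(H | E) ≈ 0.0058

Write H for 'it will rain tomorrow'. Prior odds H:¬H = 0.02/0.98 = 0.020408. For the 'no-rain-predicted' outcome, the likelihood ratio is 0.25/0.87 = 0.28736.
Posterior odds = 0.020408 × 0.28736 = 0.0058644, so P(H|E) = 0.0058644/(1+0.0058644) = 0.0058.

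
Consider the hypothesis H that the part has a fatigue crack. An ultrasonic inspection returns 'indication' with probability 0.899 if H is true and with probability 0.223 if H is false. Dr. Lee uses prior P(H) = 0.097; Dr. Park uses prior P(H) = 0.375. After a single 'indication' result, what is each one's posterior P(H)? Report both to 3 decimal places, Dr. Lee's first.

Dr. Lee: 0.302; Dr. Park: 0.708

P('+'|H) = 0.899, P('+'|¬H) = 0.223.
Dr. Lee: numerator 0.899·0.097 = 0.087203; evidence = 0.087203+0.223·0.903 = 0.28857; posterior = 0.302.
Dr. Park: numerator 0.899·0.375 = 0.33713; evidence = 0.33713+0.223·0.625 = 0.47650; posterior = 0.708.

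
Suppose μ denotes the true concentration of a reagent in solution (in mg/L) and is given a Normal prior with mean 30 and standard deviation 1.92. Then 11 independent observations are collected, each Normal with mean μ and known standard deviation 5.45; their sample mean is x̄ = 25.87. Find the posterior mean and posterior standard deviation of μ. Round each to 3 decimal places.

Posterior mean ≈ 27.616; posterior SD ≈ 1.248

With known σ, the Normal prior is conjugate. Weight on the data is w = (n/σ²)/(n/σ² + 1/τ₀²) = 0.370339/(0.370339+0.271267) = 0.57721.
Posterior mean = w·x̄ + (1−w)·μ₀ = 0.57721·25.87 + 0.42279·30 = 27.616. Posterior variance = 1/(0.370339+0.271267) = 1.55859, so SD = 1.248.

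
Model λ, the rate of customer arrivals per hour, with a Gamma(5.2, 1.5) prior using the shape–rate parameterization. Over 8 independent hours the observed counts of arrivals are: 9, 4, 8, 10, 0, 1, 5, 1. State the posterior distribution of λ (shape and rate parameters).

Posterior: Gamma(shape=43.2, rate=9.5)

The Poisson likelihood adds the total count to the shape and the number of exposure periods to the rate. Here ∑xᵢ = 38 and n = 8, so shape 5.2→43.2 and rate 1.5→9.5.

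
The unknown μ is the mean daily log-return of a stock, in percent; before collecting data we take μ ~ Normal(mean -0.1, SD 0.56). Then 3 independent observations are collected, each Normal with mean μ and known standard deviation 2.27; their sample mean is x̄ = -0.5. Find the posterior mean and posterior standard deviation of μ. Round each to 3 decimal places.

Posterior mean ≈ -0.162; posterior SD ≈ 0.515

Prior precision 1/τ₀² = 1/0.56² = 3.18878; data precision n/σ² = 3/2.27² = 0.582196.
Posterior precision = 3.18878 + 0.582196 = 3.77097, giving posterior SD = 1/√3.77097 = 0.515.
Posterior mean = (3.18878·-0.1 + 0.582196·-0.5) / 3.77097 = -0.162.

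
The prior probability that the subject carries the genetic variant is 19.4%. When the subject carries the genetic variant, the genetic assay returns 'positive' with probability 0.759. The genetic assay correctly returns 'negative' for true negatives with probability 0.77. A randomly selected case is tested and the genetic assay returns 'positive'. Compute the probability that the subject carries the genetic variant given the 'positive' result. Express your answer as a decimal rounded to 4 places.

P(H | E) ≈ 0.4427

Let H be the event that the subject carries the genetic variant. P(H) = 0.194, so P(¬H) = 0.806. With E the 'positive' result, P(E|H) = 0.759 and P(E|¬H) = 0.23.
P(E) = 0.759·0.194 + 0.23·0.806 = 0.14725 + 0.18538 = 0.33263.
By Bayes' theorem, P(H|E) = 0.14725 / 0.33263 = 0.4427.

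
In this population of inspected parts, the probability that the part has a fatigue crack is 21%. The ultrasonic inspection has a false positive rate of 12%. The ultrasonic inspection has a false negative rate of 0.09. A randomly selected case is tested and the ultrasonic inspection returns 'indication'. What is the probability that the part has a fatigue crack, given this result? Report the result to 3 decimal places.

Write H for 'the part has a fatigue crack'. Prior odds H:¬H = 0.21/0.79 = 0.26582. For the 'indication' outcome, the likelihood ratio is 0.91/0.12 = 7.5833.
Posterior odds = 0.26582 × 7.5833 = 2.0158, so P(H|E) = 2.0158/(1+2.0158) = 0.668.

P(H | E) ≈ 0.668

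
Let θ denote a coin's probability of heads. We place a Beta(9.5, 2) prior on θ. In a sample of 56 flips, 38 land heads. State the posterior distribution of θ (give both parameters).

Posterior: Beta(47.5, 20)

The binomial likelihood is conjugate to the Beta prior: with 38 successes and 18 failures, the posterior is Beta(9.5+38, 2+18) = Beta(47.5, 20).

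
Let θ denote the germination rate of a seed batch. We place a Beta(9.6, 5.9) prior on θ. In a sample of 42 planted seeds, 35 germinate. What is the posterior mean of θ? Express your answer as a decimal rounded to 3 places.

The binomial likelihood is conjugate to the Beta prior: with 35 successes and 7 failures, the posterior is Beta(9.6+35, 5.9+7) = Beta(44.6, 12.9).
Posterior mean = α/(α+β) = 44.6/57.5 = 0.776.

Posterior mean ≈ 0.776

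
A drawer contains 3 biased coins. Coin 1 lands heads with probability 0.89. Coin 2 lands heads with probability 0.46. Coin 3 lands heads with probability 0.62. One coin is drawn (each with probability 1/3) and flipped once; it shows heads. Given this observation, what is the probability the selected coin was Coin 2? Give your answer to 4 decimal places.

P(heads|C1) = 0.89; P(heads|C2) = 0.46; P(heads|C3) = 0.62.
Prior × likelihood for each source: 0.333333·0.89=0.2967, 0.333333·0.46=0.1533, 0.333333·0.62=0.2067. Summing gives P(heads) = 0.65667.
P(Coin 2 | heads) = 0.1533 / 0.65667 = 0.2335.

Posterior probability ≈ 0.2335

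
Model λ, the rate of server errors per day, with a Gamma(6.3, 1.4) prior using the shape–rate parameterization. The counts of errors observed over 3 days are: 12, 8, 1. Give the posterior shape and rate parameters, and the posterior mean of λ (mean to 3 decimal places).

The Poisson likelihood adds the total count to the shape and the number of exposure periods to the rate. Here ∑xᵢ = 21 and n = 3, so shape 6.3→27.3 and rate 1.4→4.4.
E[λ | data] = 27.3/4.4 = 6.205.

Posterior: Gamma(shape=27.3, rate=4.4); mean ≈ 6.205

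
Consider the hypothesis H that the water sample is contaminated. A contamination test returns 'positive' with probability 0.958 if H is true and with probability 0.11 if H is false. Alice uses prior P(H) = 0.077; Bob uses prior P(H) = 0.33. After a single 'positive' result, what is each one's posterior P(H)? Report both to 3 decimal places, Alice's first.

P('+'|H) = 0.958, P('+'|¬H) = 0.11.
Alice: numerator 0.958·0.077 = 0.073766; evidence = 0.073766+0.11·0.923 = 0.17530; posterior = 0.421.
Bob: numerator 0.958·0.33 = 0.31614; evidence = 0.31614+0.11·0.67 = 0.38984; posterior = 0.811.

Alice: 0.421; Bob: 0.811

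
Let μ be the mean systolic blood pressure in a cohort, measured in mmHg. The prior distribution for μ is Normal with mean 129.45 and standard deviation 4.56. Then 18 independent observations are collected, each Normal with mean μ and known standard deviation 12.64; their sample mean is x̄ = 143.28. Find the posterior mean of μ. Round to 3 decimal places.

Posterior mean ≈ 139.143

With known σ, the Normal prior is conjugate. Weight on the data is w = (n/σ²)/(n/σ² + 1/τ₀²) = 0.112662/(0.112662+0.0480917) = 0.70084.
Posterior mean = w·x̄ + (1−w)·μ₀ = 0.70084·143.28 + 0.29916·129.45 = 139.143.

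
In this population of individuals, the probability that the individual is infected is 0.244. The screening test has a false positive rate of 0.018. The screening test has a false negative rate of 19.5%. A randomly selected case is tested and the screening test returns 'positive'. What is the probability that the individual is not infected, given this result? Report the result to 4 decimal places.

P(¬H | E) ≈ 0.0648

Write H for 'the individual is infected'. Prior odds H:¬H = 0.244/0.756 = 0.32275. For the 'positive' outcome, the likelihood ratio is 0.805/0.018 = 44.722.
Posterior odds = 0.32275 × 44.722 = 14.434, so P(H|E) = 14.434/(1+14.434) = 0.9352. Then P(¬H|E) = 1 − 0.9352 = 0.0648.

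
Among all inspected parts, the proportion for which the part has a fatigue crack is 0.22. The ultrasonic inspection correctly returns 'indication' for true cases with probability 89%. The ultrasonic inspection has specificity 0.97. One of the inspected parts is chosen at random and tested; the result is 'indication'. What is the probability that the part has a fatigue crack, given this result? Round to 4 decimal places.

P(H | E) ≈ 0.8932

Write H for 'the part has a fatigue crack'. Prior odds H:¬H = 0.22/0.78 = 0.28205. For the 'indication' outcome, the likelihood ratio is 0.89/0.03 = 29.667.
Posterior odds = 0.28205 × 29.667 = 8.3675, so P(H|E) = 8.3675/(1+8.3675) = 0.8932.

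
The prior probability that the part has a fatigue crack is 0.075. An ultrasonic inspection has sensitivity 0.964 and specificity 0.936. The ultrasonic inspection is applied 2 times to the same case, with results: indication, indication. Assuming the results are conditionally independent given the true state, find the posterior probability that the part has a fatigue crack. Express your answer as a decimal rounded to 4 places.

Posterior P(H) ≈ 0.9484

With H the event that the part has a fatigue crack, the joint likelihood of the observed sequence is P(data|H) = 0.964·0.964 = 0.92930 and P(data|¬H) = 0.064·0.064 = 0.0040960.
Bayes: P(H|data) = 0.075·0.92930 / (0.075·0.92930 + 0.925·0.0040960) = 0.069697/0.073486 = 0.9484.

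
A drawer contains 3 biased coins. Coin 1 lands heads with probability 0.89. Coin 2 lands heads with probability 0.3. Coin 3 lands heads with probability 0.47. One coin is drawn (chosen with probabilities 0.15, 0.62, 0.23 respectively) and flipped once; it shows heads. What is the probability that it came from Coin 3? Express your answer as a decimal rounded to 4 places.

Tabulate prior·likelihood by source: [1] prior 0.15, lik 0.89, product 0.1335; [2] prior 0.62, lik 0.3, product 0.1860; [3] prior 0.23, lik 0.47, product 0.1081.
Normalizing constant = 0.42760; the posterior for Coin 3 is its product over the sum, 0.1081/0.42760 = 0.2528.

Posterior probability ≈ 0.2528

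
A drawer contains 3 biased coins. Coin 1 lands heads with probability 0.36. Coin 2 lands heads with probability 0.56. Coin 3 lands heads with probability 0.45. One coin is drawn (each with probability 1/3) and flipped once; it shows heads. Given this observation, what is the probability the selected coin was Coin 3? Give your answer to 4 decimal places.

Posterior probability ≈ 0.3285

P(heads|C1) = 0.36; P(heads|C2) = 0.56; P(heads|C3) = 0.45.
Prior × likelihood for each source: 0.333333·0.36=0.1200, 0.333333·0.56=0.1867, 0.333333·0.45=0.1500. Summing gives P(heads) = 0.45667.
P(Coin 3 | heads) = 0.1500 / 0.45667 = 0.3285.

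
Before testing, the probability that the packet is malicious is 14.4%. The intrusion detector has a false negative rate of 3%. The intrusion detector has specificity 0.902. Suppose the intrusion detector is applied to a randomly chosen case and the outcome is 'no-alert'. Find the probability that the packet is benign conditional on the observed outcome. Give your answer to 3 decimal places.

Let H be the event that the packet is malicious. P(H) = 0.144, so P(¬H) = 0.856. With E the 'no-alert' result, P(E|H) = 0.03 and P(E|¬H) = 0.902.
P(E) = 0.03·0.144 + 0.902·0.856 = 0.0043200 + 0.77211 = 0.77643.
By Bayes' theorem, P(H|E) = 0.0043200 / 0.77643 = 0.006. Hence P(¬H|E) = 1 − 0.006 = 0.994.

P(¬H | E) ≈ 0.994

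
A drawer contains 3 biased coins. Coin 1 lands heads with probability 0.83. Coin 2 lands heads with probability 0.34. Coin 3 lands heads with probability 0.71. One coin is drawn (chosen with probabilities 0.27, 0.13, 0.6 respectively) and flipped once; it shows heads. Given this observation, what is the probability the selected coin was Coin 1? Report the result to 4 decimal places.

Posterior probability ≈ 0.3228

P(heads|C1) = 0.83; P(heads|C2) = 0.34; P(heads|C3) = 0.71.
Prior × likelihood for each source: 0.27·0.83=0.2241, 0.13·0.34=0.04420, 0.6·0.71=0.4260. Summing gives P(heads) = 0.69430.
P(Coin 1 | heads) = 0.2241 / 0.69430 = 0.3228.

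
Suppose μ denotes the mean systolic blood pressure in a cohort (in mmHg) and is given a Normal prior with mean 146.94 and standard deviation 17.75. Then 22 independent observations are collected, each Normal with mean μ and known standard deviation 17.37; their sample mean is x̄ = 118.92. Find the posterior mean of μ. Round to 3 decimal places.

With known σ, the Normal prior is conjugate. Weight on the data is w = (n/σ²)/(n/σ² + 1/τ₀²) = 0.0729160/(0.0729160+0.00317397) = 0.95829.
Posterior mean = w·x̄ + (1−w)·μ₀ = 0.95829·118.92 + 0.041713·146.94 = 120.089.

Posterior mean ≈ 120.089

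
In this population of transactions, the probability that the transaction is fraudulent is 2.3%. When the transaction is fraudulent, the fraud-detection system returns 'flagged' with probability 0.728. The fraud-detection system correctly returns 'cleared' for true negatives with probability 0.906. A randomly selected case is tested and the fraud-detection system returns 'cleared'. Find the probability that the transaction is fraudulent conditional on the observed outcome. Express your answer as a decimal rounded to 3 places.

P(H | E) ≈ 0.007

Let H be the event that the transaction is fraudulent. P(H) = 0.023, so P(¬H) = 0.977. With E the 'cleared' result, P(E|H) = 0.272 and P(E|¬H) = 0.906.
P(E) = 0.272·0.023 + 0.906·0.977 = 0.0062560 + 0.88516 = 0.89142.
By Bayes' theorem, P(H|E) = 0.0062560 / 0.89142 = 0.007.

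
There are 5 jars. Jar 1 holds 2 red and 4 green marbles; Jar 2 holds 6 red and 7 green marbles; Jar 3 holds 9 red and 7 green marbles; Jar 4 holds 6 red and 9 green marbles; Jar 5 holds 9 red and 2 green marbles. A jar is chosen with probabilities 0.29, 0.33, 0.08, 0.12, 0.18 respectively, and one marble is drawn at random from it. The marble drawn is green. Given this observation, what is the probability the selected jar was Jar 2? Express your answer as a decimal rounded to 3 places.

P(green|Jar 1) = 0.6667; P(green|Jar 2) = 0.5385; P(green|Jar 3) = 0.4375; P(green|Jar 4) = 0.6; P(green|Jar 5) = 0.1818.
Prior × likelihood for each source: 0.29·0.6667=0.1933, 0.33·0.5385=0.1777, 0.08·0.4375=0.03500, 0.12·0.6=0.07200, 0.18·0.1818=0.03273. Summing gives P(green) = 0.51075.
P(Jar 2 | green) = 0.1777 / 0.51075 = 0.348.

Posterior probability ≈ 0.348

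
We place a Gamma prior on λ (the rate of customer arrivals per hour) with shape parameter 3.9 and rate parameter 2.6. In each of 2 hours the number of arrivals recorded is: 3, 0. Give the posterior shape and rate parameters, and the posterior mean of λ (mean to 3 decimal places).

Posterior: Gamma(shape=6.9, rate=4.6); mean ≈ 1.500

Total count ∑xᵢ = 3 over n = 2 hours.
Gamma is conjugate to the Poisson likelihood: posterior is Gamma(shape = 3.9+3 = 6.9, rate = 2.6+2 = 4.6).
Posterior mean = shape/rate = 6.9/4.6 = 1.500.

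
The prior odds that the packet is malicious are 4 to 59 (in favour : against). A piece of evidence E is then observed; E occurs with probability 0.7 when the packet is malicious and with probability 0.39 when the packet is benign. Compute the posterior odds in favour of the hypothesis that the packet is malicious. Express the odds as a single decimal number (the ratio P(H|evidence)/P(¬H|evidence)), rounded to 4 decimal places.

Posterior odds ≈ 0.1217

Prior odds = 4/59 = 0.067797.
Likelihood ratio for E = 0.7/0.39 = 1.7949.
Posterior odds = prior odds × LR = 0.12169.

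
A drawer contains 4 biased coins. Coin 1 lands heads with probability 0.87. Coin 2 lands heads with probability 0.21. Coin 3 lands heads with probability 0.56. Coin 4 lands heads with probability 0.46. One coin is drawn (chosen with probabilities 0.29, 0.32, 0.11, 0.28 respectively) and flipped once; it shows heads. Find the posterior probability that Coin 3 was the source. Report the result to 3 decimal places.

Tabulate prior·likelihood by source: [1] prior 0.29, lik 0.87, product 0.2523; [2] prior 0.32, lik 0.21, product 0.06720; [3] prior 0.11, lik 0.56, product 0.06160; [4] prior 0.28, lik 0.46, product 0.1288.
Normalizing constant = 0.50990; the posterior for Coin 3 is its product over the sum, 0.06160/0.50990 = 0.121.

Posterior probability ≈ 0.121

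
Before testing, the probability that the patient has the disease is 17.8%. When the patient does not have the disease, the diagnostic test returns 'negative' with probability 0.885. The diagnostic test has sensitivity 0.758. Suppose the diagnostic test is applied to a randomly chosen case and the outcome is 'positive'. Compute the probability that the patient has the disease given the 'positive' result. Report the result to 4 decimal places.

P(H | E) ≈ 0.5880

Write H for 'the patient has the disease'. Prior odds H:¬H = 0.178/0.822 = 0.21655. For the 'positive' outcome, the likelihood ratio is 0.758/0.115 = 6.5913.
Posterior odds = 0.21655 × 6.5913 = 1.4273, so P(H|E) = 1.4273/(1+1.4273) = 0.5880.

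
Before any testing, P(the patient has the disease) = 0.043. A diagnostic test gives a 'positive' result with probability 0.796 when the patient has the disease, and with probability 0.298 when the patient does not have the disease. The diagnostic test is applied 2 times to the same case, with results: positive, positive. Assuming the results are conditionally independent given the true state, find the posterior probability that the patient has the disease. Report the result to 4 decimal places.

Posterior P(H) ≈ 0.2428

Let H be the event that the patient has the disease; start with P(H) = 0.043. P('positive'|H) = 0.796, P('positive'|¬H) = 0.298.
Update on result 1 ('positive'): P(H) ← 0.796·0.0430 / (0.796·0.0430 + 0.298·0.9570) = 0.034228/0.31941 = 0.1072.
Update on result 2 ('positive'): P(H) ← 0.796·0.1072 / (0.796·0.1072 + 0.298·0.8928) = 0.085298/0.35137 = 0.2428.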